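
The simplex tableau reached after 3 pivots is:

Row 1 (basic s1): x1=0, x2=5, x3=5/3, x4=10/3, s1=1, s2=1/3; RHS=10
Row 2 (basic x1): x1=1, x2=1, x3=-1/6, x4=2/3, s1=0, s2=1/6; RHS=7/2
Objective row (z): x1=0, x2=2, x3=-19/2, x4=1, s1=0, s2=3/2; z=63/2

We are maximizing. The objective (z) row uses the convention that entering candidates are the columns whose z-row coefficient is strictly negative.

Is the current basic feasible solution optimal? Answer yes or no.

Column x3 has objective-row coefficient -19/2, which is negative; an improving pivot exists, so not yet optimal.

no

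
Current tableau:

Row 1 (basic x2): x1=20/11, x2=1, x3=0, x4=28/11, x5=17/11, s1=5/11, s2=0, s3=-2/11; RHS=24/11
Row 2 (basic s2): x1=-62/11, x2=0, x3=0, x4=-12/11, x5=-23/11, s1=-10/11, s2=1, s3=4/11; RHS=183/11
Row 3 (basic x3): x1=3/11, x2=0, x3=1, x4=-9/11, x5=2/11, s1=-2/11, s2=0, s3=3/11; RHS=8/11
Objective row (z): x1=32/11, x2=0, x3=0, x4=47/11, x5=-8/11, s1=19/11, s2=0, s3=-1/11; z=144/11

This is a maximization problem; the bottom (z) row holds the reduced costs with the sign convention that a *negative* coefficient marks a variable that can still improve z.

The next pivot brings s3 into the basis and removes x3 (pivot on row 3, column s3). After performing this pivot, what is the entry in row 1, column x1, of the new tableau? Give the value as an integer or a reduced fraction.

Pivot element is row 3, column s3: 3/11.
Normalize row 3: new (row 3, x1) = (3/11)/(3/11) = 1.
row 1 ← row 1 − (-2/11)·(new row 3): 20/11 − (-2/11)·1 = 2.

2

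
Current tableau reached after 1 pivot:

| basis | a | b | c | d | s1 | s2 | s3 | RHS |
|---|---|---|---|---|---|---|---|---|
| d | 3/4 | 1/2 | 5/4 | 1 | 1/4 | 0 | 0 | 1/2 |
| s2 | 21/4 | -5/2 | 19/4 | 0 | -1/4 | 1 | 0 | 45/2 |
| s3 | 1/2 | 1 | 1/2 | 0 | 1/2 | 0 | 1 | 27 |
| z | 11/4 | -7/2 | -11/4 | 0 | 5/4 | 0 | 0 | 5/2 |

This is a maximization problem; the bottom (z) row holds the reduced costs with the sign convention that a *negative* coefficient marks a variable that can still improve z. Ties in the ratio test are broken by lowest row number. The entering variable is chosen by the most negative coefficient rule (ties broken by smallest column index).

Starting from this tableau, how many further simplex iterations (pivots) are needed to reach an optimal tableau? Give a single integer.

pivot: b in, d out → z = 6
No improving column remains; optimal.

1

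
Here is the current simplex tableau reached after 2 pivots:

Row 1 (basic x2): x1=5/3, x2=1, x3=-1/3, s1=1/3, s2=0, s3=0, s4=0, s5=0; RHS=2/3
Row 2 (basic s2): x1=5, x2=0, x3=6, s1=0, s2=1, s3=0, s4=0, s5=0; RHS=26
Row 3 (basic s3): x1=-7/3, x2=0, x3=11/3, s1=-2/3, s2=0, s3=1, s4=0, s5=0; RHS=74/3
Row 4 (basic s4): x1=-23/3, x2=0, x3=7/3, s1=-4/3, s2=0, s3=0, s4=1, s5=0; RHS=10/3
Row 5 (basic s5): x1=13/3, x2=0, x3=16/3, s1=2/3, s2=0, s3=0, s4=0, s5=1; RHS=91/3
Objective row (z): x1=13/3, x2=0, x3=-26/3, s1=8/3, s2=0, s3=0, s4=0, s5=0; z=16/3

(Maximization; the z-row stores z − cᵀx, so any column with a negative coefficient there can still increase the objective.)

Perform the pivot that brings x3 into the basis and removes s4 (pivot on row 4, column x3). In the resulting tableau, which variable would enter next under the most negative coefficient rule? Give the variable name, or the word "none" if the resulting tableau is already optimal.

x1

Pivot element 7/3. New z-row = old z-row − (-26/3)·(row 4/(7/3)).
Updated z-row coefficients: x1: -169/7, x2: 0, x3: 0, s1: -16/7, s2: 0, s3: 0, s4: 26/7, s5: 0.
The most negative is -169/7 in column x1, so x1 would enter next.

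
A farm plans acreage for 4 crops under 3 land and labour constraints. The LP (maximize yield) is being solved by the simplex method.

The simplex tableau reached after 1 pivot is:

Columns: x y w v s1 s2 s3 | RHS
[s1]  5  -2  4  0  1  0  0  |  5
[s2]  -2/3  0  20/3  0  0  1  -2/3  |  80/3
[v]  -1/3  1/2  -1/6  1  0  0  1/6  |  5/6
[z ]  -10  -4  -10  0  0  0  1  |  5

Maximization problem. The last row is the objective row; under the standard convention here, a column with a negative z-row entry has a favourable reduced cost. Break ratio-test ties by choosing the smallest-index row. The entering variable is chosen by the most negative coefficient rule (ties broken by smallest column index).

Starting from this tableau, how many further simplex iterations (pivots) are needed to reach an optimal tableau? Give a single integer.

2

pivot: x in, s1 out → z = 15
pivot: y in, v out → z = 445/11
No improving column remains; optimal.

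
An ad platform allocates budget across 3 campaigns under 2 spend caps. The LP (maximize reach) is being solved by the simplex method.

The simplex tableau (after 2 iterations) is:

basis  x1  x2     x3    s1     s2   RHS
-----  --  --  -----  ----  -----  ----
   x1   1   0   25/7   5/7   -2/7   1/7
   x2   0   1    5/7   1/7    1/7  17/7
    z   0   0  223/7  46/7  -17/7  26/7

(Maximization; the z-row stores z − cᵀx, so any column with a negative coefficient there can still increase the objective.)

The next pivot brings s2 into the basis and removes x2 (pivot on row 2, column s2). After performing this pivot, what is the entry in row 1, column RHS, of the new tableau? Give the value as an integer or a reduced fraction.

5

Pivot element is row 2, column s2: 1/7.
Normalize row 2: new (row 2, RHS) = (17/7)/(1/7) = 17.
row 1 ← row 1 − (-2/7)·(new row 2): 1/7 − (-2/7)·17 = 5.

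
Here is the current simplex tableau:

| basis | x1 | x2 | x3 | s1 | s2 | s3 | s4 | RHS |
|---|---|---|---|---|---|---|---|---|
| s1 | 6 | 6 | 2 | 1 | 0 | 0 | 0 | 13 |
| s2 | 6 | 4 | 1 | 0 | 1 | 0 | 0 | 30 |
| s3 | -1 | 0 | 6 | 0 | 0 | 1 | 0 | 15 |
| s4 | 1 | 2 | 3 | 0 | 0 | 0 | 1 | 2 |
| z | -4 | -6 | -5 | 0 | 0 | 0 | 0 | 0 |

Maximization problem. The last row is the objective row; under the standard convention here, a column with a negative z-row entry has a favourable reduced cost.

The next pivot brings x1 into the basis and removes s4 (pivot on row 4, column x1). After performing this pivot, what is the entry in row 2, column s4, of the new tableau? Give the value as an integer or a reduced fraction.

-6

Pivot element is row 4, column x1: 1.
Normalize row 4: new (row 4, s4) = 1/1 = 1.
row 2 ← row 2 − 6·(new row 4): 0 − 6·1 = -6.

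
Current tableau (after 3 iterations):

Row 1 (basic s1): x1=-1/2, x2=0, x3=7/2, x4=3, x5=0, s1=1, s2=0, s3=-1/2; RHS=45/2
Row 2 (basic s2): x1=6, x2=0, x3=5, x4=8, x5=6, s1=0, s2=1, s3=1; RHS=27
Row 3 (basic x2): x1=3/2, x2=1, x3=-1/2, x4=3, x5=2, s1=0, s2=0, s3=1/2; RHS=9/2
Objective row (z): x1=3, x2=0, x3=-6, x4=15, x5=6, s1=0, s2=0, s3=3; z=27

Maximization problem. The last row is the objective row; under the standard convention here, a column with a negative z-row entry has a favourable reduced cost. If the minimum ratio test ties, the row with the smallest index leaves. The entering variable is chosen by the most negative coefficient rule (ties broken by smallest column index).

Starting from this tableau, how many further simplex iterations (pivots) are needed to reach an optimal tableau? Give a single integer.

pivot: x3 in, s2 out → z = 297/5
No improving column remains; optimal.

1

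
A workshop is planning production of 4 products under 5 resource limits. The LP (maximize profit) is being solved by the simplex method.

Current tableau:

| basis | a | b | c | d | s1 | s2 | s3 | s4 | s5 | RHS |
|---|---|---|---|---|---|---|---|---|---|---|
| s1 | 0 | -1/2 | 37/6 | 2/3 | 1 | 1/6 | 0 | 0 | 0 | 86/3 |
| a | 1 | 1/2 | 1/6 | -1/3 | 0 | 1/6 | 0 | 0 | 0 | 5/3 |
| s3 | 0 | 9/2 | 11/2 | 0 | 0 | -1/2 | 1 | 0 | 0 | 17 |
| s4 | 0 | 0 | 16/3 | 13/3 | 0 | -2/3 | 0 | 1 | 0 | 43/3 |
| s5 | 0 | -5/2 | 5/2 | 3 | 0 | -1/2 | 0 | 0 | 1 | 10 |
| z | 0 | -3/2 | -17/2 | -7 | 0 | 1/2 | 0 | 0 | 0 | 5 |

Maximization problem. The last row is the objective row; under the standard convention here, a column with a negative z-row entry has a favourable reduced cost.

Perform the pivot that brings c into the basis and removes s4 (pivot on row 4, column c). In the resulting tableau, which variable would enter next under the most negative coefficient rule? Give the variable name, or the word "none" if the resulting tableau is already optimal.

b

Pivot element 16/3. New z-row = old z-row − (-17/2)·(row 4/(16/3)).
Updated z-row coefficients: a: 0, b: -3/2, c: 0, d: -3/32, s1: 0, s2: -9/16, s3: 0, s4: 51/32, s5: 0.
The most negative is -3/2 in column b, so b would enter next.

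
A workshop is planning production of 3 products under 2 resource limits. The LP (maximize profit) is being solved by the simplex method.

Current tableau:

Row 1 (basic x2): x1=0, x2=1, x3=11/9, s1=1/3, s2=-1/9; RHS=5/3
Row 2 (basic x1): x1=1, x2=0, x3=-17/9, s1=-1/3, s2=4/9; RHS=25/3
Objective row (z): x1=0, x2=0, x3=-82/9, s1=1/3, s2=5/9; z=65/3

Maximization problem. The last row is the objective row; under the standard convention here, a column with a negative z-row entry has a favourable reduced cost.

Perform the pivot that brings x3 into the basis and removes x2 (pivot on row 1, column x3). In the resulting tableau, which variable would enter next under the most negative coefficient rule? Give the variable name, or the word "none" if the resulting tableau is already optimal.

Pivot element 11/9. New z-row = old z-row − (-82/9)·(row 1/(11/9)).
Updated z-row coefficients: x1: 0, x2: 82/11, x3: 0, s1: 31/11, s2: -3/11.
The most negative is -3/11 in column s2, so s2 would enter next.

s2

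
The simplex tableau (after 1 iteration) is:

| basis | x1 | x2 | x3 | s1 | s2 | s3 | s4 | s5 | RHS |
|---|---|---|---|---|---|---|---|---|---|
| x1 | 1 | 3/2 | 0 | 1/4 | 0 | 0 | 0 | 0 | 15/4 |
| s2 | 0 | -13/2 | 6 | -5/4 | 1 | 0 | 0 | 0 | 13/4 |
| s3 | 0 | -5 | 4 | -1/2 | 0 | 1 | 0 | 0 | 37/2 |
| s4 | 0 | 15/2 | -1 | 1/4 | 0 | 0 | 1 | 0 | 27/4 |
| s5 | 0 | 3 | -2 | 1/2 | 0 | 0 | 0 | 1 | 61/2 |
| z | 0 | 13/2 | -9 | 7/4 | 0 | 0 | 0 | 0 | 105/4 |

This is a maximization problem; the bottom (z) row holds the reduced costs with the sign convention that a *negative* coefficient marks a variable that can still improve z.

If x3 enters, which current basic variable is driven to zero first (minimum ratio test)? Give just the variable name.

s2

Ratios: row 1 (x1): entry 0 ≤ 0, skip; row 2 (s2): (13/4)/6 = 13/24; row 3 (s3): (37/2)/4 = 37/8; row 4 (s4): entry -1 ≤ 0, skip; row 5 (s5): entry -2 ≤ 0, skip.
Minimum ratio 13/24 is in the s2 row, so s2 leaves.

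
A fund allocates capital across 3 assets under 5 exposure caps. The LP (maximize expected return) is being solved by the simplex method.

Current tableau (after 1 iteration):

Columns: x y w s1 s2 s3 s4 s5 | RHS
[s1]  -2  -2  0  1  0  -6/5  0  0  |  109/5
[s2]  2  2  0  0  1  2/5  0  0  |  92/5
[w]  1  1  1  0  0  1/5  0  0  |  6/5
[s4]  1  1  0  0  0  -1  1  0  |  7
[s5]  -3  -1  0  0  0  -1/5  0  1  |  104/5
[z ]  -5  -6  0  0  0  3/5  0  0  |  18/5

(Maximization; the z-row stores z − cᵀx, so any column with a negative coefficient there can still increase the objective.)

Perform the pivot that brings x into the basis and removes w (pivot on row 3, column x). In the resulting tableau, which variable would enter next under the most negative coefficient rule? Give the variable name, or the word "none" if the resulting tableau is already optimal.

Pivot element 1. New z-row = old z-row − (-5)·(row 3/1).
Updated z-row coefficients: x: 0, y: -1, w: 5, s1: 0, s2: 0, s3: 8/5, s4: 0, s5: 0.
The most negative is -1 in column y, so y would enter next.

y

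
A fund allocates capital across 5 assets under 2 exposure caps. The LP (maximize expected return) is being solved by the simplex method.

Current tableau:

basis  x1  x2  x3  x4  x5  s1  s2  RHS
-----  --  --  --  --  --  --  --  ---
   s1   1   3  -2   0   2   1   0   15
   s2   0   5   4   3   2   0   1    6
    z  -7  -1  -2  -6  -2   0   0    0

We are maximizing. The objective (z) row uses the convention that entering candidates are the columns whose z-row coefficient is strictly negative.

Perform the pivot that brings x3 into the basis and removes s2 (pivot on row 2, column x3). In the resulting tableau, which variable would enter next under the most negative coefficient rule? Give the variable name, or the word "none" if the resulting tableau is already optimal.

x1

Pivot element 4. New z-row = old z-row − (-2)·(row 2/4).
Updated z-row coefficients: x1: -7, x2: 3/2, x3: 0, x4: -9/2, x5: -1, s1: 0, s2: 1/2.
The most negative is -7 in column x1, so x1 would enter next.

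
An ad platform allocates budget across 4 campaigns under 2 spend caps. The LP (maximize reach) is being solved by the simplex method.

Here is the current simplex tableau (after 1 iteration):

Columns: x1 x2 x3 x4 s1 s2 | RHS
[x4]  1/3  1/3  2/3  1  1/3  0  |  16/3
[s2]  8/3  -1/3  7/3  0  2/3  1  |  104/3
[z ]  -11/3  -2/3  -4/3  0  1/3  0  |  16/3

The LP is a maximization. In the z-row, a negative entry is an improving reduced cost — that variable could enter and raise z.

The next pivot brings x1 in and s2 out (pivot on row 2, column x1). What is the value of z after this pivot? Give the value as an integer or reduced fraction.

Minimum ratio for x1: (104/3)/(8/3) = 13.
z changes by −(z-row coeff of x1)·ratio = −(-11/3)·13 = 143/3.
New z = 16/3 + (143/3) = 53.

53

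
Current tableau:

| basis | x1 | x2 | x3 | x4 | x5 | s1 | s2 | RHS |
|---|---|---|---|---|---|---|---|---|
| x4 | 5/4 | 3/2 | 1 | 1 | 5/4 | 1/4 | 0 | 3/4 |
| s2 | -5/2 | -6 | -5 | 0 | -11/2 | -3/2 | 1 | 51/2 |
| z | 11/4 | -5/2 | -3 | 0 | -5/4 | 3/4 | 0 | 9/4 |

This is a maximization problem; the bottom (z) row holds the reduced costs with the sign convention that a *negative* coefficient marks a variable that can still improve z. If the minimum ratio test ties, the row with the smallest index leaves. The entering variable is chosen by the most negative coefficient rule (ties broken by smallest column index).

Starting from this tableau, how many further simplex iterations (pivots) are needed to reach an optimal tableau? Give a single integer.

pivot: x3 in, x4 out → z = 9/2
No improving column remains; optimal.

1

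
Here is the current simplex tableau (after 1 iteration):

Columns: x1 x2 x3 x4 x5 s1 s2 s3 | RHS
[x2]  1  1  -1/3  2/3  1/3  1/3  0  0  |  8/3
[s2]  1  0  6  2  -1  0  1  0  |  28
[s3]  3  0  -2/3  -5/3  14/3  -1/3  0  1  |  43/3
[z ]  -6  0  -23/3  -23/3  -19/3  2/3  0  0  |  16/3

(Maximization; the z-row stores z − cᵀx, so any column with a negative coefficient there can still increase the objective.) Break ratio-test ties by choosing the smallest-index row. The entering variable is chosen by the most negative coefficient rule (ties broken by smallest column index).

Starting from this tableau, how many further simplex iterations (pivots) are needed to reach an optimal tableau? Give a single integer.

pivot: x3 in, s2 out → z = 370/9
pivot: x5 in, s3 out → z = 5761/82
pivot: x4 in, x2 out → z = 6937/71
No improving column remains; optimal.

3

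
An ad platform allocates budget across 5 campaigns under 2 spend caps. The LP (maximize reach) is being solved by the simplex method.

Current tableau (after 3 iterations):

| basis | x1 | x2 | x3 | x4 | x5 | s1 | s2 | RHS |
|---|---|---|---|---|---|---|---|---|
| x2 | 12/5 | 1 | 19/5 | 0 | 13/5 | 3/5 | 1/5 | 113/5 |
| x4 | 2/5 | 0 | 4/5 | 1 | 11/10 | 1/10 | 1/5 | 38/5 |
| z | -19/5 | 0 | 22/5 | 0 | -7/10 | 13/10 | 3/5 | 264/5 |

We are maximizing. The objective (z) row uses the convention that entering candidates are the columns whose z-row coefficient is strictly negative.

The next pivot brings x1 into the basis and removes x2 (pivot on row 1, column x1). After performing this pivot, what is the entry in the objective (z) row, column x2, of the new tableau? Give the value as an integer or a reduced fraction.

Pivot element is row 1, column x1: 12/5.
Normalize row 1: new (row 1, x2) = 1/(12/5) = 5/12.
z-row ← z-row − (-19/5)·(new row 1): 0 − (-19/5)·(5/12) = 19/12.

19/12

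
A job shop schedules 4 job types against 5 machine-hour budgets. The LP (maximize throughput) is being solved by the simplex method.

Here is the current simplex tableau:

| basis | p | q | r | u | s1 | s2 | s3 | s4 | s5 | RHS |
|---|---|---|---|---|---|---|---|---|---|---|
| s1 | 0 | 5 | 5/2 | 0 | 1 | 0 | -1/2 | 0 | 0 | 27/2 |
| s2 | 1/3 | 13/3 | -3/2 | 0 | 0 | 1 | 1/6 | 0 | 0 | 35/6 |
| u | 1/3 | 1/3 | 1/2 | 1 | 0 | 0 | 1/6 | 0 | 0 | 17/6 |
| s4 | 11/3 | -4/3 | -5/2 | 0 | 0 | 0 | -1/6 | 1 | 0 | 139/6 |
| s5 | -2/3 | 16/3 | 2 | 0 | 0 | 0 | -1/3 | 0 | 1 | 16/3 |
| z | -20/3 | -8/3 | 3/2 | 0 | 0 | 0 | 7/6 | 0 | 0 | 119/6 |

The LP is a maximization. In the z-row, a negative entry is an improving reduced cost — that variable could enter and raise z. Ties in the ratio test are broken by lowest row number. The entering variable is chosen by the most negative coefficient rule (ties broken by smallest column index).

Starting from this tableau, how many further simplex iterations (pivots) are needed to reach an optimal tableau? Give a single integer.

pivot: p in, s4 out → z = 1363/22
pivot: q in, s2 out → z = 927/14
pivot: r in, u out → z = 1905/28
No improving column remains; optimal.

3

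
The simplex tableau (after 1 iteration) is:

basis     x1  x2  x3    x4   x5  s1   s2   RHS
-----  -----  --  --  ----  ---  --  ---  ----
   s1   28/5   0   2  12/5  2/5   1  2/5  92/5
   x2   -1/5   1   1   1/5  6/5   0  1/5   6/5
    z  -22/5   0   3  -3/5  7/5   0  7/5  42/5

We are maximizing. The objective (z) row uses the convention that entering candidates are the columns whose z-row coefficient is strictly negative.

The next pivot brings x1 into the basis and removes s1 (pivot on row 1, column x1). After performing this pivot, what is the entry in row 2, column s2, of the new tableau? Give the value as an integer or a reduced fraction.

Pivot element is row 1, column x1: 28/5.
Normalize row 1: new (row 1, s2) = (2/5)/(28/5) = 1/14.
row 2 ← row 2 − (-1/5)·(new row 1): 1/5 − (-1/5)·(1/14) = 3/14.

3/14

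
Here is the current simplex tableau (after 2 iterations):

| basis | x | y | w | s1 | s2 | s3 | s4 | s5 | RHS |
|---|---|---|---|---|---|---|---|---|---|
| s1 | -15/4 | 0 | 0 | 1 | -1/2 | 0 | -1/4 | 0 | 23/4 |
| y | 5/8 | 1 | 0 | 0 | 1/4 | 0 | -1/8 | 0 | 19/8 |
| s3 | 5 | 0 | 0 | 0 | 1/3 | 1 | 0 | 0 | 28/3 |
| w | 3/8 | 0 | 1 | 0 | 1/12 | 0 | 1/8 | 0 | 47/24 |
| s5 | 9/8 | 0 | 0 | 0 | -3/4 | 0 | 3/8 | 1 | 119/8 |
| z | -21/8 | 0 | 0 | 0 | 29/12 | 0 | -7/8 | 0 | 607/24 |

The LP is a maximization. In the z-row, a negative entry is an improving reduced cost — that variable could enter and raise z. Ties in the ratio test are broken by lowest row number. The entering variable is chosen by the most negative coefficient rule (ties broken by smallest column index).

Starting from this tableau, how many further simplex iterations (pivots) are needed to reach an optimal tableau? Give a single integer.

pivot: x in, s3 out → z = 3623/120
pivot: s4 in, w out → z = 39
No improving column remains; optimal.

2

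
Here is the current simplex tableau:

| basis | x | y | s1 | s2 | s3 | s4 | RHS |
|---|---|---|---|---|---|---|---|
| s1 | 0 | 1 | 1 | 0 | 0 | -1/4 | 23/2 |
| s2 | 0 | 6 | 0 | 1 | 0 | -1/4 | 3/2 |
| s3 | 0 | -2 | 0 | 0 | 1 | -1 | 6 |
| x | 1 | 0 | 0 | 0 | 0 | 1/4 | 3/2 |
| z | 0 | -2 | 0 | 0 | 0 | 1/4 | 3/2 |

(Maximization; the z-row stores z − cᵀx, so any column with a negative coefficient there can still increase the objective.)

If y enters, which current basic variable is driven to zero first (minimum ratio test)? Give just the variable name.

s2

Ratios: row 1 (s1): (23/2)/1 = 23/2; row 2 (s2): (3/2)/6 = 1/4; row 3 (s3): entry -2 ≤ 0, skip; row 4 (x): entry 0 ≤ 0, skip.
Minimum ratio 1/4 is in the s2 row, so s2 leaves.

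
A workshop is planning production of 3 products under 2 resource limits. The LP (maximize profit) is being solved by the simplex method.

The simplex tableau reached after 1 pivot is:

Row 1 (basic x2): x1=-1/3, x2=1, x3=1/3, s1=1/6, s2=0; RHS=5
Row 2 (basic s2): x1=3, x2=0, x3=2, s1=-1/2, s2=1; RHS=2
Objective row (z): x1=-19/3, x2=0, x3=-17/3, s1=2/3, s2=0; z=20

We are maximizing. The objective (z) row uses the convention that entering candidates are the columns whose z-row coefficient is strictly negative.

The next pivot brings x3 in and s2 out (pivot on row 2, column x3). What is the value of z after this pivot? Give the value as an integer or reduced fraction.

Minimum ratio for x3: 2/2 = 1.
z changes by −(z-row coeff of x3)·ratio = −(-17/3)·1 = 17/3.
New z = 20 + (17/3) = 77/3.

77/3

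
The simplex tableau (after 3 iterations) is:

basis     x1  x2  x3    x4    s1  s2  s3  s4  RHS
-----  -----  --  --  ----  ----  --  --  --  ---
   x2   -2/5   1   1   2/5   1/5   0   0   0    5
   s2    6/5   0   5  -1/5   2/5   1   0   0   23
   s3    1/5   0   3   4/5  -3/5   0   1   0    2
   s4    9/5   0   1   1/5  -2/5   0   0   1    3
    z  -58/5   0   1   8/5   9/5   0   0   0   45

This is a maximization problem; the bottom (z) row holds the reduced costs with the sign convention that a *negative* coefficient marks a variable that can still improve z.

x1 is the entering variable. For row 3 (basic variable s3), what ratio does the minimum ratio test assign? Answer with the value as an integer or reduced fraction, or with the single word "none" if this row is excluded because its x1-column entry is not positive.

10

Ratio = RHS / (x1 entry) = 2 / (1/5) = 10.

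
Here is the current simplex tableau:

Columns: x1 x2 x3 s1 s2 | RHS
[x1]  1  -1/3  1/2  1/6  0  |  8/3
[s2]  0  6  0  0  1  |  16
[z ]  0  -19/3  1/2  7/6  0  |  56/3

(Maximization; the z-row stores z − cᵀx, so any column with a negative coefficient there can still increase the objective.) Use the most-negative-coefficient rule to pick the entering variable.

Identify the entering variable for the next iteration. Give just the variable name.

x2

Objective-row coefficients: x1: 0, x2: -19/3, x3: 1/2, s1: 7/6, s2: 0.
The most negative is -19/3 in column x2, so x2 enters.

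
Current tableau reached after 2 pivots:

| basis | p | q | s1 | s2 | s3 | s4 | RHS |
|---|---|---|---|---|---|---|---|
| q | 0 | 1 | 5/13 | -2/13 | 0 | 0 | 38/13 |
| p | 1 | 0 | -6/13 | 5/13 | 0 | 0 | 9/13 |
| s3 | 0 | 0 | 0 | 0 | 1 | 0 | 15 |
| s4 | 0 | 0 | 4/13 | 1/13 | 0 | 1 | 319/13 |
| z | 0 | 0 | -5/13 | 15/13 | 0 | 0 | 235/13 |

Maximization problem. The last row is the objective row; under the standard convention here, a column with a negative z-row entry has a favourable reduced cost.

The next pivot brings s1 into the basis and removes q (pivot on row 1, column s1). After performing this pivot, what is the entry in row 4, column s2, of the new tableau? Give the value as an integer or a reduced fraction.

Pivot element is row 1, column s1: 5/13.
Normalize row 1: new (row 1, s2) = (-2/13)/(5/13) = -2/5.
row 4 ← row 4 − (4/13)·(new row 1): 1/13 − (4/13)·(-2/5) = 1/5.

1/5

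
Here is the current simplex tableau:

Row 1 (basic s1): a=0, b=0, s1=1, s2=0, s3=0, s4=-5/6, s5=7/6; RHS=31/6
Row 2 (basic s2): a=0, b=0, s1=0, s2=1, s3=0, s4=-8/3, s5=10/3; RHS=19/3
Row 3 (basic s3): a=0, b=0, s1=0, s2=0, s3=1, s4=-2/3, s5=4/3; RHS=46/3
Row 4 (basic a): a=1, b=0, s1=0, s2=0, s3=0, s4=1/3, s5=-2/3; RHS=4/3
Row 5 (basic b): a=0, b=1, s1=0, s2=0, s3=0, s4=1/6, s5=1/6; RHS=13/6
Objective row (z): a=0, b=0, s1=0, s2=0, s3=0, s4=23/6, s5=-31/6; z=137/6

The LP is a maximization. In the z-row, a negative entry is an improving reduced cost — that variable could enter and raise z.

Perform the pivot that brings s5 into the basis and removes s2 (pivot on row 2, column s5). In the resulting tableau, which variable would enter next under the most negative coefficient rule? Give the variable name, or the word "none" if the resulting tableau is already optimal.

s4

Pivot element 10/3. New z-row = old z-row − (-31/6)·(row 2/(10/3)).
Updated z-row coefficients: a: 0, b: 0, s1: 0, s2: 31/20, s3: 0, s4: -3/10, s5: 0.
The most negative is -3/10 in column s4, so s4 would enter next.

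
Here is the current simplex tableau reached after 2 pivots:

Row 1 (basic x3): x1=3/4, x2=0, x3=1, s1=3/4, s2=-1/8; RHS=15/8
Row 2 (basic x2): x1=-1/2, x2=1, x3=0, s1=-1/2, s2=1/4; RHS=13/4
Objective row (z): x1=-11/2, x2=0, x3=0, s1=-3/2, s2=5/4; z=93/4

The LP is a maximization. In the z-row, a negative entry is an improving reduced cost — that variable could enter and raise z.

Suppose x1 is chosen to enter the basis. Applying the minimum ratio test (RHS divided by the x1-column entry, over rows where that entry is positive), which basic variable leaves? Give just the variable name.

Ratios: row 1 (x3): (15/8)/(3/4) = 5/2; row 2 (x2): entry -1/2 ≤ 0, skip.
Minimum ratio 5/2 is in the x3 row, so x3 leaves.

x3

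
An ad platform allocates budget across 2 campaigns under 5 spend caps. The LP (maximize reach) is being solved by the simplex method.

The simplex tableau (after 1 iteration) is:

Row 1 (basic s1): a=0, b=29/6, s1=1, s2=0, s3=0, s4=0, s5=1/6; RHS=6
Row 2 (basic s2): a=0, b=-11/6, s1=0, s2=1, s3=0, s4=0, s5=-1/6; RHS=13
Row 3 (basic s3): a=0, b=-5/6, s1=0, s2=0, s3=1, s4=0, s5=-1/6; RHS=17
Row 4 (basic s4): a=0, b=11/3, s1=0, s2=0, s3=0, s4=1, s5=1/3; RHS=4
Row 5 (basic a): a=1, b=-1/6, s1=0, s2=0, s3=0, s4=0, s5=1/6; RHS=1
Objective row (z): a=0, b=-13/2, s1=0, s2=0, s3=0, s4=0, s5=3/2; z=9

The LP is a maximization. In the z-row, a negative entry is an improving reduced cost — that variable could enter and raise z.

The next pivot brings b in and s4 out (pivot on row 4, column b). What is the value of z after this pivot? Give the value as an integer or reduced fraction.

Minimum ratio for b: 4/(11/3) = 12/11.
z changes by −(z-row coeff of b)·ratio = −(-13/2)·(12/11) = 78/11.
New z = 9 + (78/11) = 177/11.

177/11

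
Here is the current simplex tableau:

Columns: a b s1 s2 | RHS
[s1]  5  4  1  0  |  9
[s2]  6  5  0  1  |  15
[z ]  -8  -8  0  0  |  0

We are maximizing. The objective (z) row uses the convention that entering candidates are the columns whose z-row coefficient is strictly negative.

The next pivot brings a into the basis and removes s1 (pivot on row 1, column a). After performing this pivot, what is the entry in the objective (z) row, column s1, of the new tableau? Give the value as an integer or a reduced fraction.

8/5

Pivot element is row 1, column a: 5.
Normalize row 1: new (row 1, s1) = 1/5 = 1/5.
z-row ← z-row − (-8)·(new row 1): 0 − (-8)·(1/5) = 8/5.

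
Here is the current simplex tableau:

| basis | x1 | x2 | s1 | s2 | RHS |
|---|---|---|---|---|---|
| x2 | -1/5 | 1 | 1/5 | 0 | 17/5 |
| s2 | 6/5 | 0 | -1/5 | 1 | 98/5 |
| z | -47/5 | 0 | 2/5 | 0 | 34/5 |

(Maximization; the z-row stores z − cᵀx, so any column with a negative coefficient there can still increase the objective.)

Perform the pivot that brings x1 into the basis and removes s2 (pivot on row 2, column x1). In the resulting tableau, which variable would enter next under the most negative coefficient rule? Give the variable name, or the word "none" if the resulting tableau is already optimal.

Pivot element 6/5. New z-row = old z-row − (-47/5)·(row 2/(6/5)).
Updated z-row coefficients: x1: 0, x2: 0, s1: -7/6, s2: 47/6.
The most negative is -7/6 in column s1, so s1 would enter next.

s1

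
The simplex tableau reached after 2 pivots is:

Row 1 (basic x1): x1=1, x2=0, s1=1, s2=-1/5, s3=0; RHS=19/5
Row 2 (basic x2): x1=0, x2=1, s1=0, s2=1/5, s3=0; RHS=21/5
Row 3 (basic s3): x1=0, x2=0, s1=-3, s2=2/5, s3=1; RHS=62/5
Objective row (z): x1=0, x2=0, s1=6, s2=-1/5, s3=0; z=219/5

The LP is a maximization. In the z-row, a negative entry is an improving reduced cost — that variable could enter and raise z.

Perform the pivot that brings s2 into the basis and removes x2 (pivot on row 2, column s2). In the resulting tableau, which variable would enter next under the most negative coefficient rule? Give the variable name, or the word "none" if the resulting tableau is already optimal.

Pivot element 1/5. New z-row = old z-row − (-1/5)·(row 2/(1/5)).
Updated z-row coefficients: x1: 0, x2: 1, s1: 6, s2: 0, s3: 0.
No coefficient is strictly negative; the tableau after this pivot is optimal.

none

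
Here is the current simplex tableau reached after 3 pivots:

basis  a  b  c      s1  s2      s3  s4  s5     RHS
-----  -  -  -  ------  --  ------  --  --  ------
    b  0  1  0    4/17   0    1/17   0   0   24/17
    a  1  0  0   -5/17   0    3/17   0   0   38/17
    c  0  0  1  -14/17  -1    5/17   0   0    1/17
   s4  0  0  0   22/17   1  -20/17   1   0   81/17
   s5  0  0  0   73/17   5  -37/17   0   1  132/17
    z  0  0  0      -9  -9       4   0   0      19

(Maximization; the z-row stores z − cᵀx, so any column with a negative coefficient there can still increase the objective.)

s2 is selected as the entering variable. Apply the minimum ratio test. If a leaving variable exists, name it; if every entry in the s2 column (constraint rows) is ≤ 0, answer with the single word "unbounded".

Ratios: row 1 (b): entry 0 ≤ 0, skip; row 2 (a): entry 0 ≤ 0, skip; row 3 (c): entry -1 ≤ 0, skip; row 4 (s4): (81/17)/1 = 81/17; row 5 (s5): (132/17)/5 = 132/85.
Minimum ratio is in the s5 row, so s5 leaves.

s5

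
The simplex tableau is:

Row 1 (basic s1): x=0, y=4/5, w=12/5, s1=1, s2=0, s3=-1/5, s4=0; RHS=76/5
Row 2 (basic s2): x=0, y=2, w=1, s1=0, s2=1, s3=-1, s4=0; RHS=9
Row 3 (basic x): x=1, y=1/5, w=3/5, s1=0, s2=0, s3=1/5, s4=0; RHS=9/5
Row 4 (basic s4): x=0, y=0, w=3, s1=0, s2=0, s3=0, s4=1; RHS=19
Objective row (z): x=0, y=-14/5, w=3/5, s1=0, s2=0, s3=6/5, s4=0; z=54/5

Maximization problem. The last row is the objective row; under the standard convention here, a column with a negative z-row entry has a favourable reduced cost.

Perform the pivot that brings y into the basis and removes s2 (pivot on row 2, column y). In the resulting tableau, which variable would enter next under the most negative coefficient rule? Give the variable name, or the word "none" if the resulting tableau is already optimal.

s3

Pivot element 2. New z-row = old z-row − (-14/5)·(row 2/2).
Updated z-row coefficients: x: 0, y: 0, w: 2, s1: 0, s2: 7/5, s3: -1/5, s4: 0.
The most negative is -1/5 in column s3, so s3 would enter next.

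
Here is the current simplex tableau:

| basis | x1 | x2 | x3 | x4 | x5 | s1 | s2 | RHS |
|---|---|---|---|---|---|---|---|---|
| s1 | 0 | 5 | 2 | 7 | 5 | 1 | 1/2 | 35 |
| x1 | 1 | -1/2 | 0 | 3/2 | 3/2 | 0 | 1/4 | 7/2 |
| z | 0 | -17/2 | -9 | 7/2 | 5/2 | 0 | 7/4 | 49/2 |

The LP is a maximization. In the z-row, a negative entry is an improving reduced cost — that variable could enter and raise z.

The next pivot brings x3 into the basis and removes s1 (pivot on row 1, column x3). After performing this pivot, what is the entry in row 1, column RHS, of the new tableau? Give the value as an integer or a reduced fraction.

35/2

Pivot element is row 1, column x3: 2.
Normalize row 1: new (row 1, RHS) = 35/2 = 35/2.
Row 1 is the pivot row, so the entry is 35/2.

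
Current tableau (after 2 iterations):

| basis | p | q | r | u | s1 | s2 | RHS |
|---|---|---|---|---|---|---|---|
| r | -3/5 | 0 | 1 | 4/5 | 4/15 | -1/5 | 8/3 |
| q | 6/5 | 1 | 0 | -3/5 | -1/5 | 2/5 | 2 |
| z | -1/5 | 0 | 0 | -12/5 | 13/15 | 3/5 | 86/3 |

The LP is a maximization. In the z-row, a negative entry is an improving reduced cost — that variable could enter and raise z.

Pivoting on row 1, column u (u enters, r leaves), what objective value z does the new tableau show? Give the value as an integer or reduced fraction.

Minimum ratio for u: (8/3)/(4/5) = 10/3.
z changes by −(z-row coeff of u)·ratio = −(-12/5)·(10/3) = 8.
New z = 86/3 + 8 = 110/3.

110/3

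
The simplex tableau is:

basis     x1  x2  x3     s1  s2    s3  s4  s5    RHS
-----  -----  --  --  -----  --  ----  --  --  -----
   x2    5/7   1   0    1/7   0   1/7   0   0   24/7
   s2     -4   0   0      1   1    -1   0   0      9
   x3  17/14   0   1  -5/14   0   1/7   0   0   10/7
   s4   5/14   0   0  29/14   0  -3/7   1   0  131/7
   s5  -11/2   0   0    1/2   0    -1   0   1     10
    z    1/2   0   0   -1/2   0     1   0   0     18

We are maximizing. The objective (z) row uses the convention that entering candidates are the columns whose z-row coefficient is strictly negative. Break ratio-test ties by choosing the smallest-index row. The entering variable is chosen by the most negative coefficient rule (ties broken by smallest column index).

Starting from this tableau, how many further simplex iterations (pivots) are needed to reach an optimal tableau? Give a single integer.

2

pivot: s1 in, s2 out → z = 45/2
pivot: x1 in, s4 out → z = 2724/121
No improving column remains; optimal.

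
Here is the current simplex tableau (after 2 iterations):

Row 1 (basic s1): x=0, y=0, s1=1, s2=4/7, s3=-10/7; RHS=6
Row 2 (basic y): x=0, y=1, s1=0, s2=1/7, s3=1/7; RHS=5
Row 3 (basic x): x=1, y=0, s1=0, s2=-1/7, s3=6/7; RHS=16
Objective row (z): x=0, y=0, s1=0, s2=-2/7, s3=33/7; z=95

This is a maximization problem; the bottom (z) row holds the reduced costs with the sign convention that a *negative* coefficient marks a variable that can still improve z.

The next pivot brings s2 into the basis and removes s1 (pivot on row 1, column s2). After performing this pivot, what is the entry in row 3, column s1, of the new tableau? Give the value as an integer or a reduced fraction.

Pivot element is row 1, column s2: 4/7.
Normalize row 1: new (row 1, s1) = 1/(4/7) = 7/4.
row 3 ← row 3 − (-1/7)·(new row 1): 0 − (-1/7)·(7/4) = 1/4.

1/4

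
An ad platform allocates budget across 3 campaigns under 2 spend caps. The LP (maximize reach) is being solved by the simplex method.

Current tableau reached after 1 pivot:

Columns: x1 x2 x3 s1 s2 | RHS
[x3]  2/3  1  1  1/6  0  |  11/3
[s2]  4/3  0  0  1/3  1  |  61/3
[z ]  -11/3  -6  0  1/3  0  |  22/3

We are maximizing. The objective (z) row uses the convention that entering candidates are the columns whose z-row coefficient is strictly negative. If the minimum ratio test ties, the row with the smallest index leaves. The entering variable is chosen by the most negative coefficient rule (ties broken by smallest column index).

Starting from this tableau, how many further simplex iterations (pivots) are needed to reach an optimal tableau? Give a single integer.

pivot: x2 in, x3 out → z = 88/3
No improving column remains; optimal.

1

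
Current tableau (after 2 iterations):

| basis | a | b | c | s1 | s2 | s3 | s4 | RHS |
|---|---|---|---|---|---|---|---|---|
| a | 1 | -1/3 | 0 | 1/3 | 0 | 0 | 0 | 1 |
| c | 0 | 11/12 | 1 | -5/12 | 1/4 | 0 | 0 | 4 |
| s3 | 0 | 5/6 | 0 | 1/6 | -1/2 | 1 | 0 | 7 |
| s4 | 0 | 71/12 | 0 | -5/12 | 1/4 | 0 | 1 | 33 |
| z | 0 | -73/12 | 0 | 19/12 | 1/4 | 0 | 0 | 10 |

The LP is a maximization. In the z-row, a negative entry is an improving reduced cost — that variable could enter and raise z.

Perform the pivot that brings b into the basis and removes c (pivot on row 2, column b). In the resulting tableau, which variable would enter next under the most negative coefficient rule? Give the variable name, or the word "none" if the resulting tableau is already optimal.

s1

Pivot element 11/12. New z-row = old z-row − (-73/12)·(row 2/(11/12)).
Updated z-row coefficients: a: 0, b: 0, c: 73/11, s1: -13/11, s2: 21/11, s3: 0, s4: 0.
The most negative is -13/11 in column s1, so s1 would enter next.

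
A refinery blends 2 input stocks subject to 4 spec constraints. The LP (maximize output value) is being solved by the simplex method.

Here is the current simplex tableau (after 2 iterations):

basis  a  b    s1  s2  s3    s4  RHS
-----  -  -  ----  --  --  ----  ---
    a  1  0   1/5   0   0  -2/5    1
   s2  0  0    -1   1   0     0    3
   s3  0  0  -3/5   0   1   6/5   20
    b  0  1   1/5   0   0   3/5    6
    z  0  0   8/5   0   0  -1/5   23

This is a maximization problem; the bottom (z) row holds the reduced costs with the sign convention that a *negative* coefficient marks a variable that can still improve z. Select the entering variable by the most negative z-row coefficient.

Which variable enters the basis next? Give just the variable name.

Objective-row coefficients: a: 0, b: 0, s1: 8/5, s2: 0, s3: 0, s4: -1/5.
The most negative is -1/5 in column s4, so s4 enters.

s4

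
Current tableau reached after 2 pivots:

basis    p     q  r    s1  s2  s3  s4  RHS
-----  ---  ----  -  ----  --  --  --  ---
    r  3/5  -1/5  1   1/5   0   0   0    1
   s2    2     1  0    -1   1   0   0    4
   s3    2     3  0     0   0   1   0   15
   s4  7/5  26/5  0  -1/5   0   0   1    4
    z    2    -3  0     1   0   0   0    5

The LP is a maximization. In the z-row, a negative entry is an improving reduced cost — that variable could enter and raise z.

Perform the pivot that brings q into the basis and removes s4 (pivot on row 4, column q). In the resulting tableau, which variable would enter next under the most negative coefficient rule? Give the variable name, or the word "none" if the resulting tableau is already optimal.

Pivot element 26/5. New z-row = old z-row − (-3)·(row 4/(26/5)).
Updated z-row coefficients: p: 73/26, q: 0, r: 0, s1: 23/26, s2: 0, s3: 0, s4: 15/26.
No coefficient is strictly negative; the tableau after this pivot is optimal.

none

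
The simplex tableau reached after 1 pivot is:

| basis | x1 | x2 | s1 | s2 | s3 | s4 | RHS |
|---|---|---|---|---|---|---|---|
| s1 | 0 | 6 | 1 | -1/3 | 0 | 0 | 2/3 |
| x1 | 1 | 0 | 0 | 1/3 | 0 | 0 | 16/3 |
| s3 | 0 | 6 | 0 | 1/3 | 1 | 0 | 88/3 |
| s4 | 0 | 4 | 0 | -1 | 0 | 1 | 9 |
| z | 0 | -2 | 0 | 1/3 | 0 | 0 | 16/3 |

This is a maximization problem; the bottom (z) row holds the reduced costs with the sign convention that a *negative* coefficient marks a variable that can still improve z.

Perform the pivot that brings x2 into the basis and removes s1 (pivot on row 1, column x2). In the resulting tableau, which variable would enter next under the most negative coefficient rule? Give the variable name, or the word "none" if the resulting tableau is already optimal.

none

Pivot element 6. New z-row = old z-row − (-2)·(row 1/6).
Updated z-row coefficients: x1: 0, x2: 0, s1: 1/3, s2: 2/9, s3: 0, s4: 0.
No coefficient is strictly negative; the tableau after this pivot is optimal.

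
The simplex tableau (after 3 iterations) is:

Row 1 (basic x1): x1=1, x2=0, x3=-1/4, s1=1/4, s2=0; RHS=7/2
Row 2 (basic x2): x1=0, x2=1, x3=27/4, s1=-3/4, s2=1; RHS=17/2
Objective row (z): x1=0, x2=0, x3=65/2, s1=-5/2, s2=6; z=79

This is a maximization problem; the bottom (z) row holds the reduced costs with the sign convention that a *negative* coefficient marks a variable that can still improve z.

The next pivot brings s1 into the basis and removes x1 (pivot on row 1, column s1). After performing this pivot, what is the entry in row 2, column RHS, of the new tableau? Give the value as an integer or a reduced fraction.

Pivot element is row 1, column s1: 1/4.
Normalize row 1: new (row 1, RHS) = (7/2)/(1/4) = 14.
row 2 ← row 2 − (-3/4)·(new row 1): 17/2 − (-3/4)·14 = 19.

19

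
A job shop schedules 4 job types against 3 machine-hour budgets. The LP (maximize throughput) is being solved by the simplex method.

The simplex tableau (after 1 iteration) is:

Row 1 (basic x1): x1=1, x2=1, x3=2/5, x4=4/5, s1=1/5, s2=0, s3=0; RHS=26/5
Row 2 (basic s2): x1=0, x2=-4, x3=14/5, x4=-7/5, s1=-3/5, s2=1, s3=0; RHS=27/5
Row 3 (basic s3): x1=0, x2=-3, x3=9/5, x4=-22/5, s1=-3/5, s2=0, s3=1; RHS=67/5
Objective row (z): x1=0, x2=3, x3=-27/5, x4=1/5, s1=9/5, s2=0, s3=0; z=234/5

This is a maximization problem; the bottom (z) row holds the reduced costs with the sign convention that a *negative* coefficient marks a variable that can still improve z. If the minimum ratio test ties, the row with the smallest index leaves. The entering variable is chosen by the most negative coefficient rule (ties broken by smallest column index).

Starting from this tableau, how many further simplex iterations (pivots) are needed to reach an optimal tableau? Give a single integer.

pivot: x3 in, s2 out → z = 801/14
pivot: x2 in, x1 out → z = 141/2
No improving column remains; optimal.

2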